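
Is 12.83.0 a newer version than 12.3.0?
Yes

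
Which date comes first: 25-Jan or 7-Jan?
7-Jan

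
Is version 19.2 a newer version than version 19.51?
No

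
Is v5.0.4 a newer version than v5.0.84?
No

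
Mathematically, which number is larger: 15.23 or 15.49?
15.49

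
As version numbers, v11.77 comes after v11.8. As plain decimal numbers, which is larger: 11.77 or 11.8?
11.8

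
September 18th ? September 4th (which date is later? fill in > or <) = >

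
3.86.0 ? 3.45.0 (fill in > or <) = >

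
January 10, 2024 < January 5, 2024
False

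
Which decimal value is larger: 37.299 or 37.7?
37.7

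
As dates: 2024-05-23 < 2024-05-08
False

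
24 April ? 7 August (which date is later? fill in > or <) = <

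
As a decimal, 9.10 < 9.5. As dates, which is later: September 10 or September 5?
September 10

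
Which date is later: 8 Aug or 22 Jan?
8 Aug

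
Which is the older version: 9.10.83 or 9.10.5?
9.10.5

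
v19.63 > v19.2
True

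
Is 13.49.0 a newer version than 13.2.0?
Yes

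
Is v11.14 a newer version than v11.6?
Yes. Version numbers are compared segment by segment as integers, not as decimals: minor version 14 > 6, so v11.14 > v11.6 (even though the decimal 11.14 < 11.6).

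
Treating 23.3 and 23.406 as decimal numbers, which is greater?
23.406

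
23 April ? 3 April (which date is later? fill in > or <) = >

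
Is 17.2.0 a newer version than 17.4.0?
No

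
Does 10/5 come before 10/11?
Yes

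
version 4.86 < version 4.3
False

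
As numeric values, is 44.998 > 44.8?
True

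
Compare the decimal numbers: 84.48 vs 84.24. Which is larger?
84.48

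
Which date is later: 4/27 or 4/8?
4/27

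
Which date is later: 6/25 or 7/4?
7/4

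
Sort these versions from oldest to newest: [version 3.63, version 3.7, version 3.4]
[version 3.4, version 3.7, version 3.63]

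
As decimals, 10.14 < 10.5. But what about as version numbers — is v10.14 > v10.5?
True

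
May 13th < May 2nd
False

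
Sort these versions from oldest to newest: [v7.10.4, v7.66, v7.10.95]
[v7.10.4, v7.10.95, v7.66]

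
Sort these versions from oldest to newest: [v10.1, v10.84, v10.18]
[v10.1, v10.18, v10.84]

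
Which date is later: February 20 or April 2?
April 2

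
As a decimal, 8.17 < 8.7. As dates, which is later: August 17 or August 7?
August 17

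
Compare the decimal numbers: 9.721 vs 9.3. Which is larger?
9.721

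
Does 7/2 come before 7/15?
Yes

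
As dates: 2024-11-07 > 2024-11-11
False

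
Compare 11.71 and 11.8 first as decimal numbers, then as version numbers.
As decimals: 11.71 < 11.8. As versions: v11.71 > v11.8 (minor version 71 > 8).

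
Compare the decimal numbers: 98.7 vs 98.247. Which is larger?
98.7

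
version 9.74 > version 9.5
True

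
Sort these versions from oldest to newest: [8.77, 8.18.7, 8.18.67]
[8.18.7, 8.18.67, 8.77]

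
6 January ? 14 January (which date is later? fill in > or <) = <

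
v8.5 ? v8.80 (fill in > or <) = <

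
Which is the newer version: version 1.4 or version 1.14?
version 1.14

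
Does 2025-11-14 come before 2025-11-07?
No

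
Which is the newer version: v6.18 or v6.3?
v6.18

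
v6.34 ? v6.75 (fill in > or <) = <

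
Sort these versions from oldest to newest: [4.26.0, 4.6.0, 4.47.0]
[4.6.0, 4.26.0, 4.47.0]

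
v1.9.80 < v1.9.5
False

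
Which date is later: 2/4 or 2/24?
2/24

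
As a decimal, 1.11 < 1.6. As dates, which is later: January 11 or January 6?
January 11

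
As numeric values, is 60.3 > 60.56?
False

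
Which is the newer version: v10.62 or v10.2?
v10.62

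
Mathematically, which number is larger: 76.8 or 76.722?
76.8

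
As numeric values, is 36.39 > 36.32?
True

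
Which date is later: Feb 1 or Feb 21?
Feb 21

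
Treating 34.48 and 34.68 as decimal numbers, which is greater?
34.68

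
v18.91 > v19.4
False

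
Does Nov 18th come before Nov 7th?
No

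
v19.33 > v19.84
False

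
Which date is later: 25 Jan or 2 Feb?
2 Feb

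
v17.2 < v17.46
True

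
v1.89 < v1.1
False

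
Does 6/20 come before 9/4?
Yes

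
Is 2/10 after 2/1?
Yes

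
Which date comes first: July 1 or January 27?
January 27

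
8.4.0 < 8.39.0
True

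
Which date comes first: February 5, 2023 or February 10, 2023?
February 5, 2023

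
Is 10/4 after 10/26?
No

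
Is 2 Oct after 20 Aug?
Yes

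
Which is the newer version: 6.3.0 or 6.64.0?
6.64.0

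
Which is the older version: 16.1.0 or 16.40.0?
16.1.0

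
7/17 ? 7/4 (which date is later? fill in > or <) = >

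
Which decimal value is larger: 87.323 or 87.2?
87.323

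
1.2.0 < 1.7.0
True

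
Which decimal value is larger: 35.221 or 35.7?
35.7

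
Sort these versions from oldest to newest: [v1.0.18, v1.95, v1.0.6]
[v1.0.6, v1.0.18, v1.95]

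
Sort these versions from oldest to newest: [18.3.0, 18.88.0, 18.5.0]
[18.3.0, 18.5.0, 18.88.0]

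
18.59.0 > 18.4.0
True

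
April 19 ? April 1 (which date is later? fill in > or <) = >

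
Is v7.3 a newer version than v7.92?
No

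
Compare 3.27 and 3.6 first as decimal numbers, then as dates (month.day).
As decimals: 3.27 < 3.6. As dates: 3/27 is later than 3/6 (day 27 > day 6).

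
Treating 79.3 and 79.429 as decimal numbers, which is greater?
79.429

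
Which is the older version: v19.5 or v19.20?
v19.5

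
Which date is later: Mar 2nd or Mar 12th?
Mar 12th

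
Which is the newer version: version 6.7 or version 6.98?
version 6.98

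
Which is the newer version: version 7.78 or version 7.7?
version 7.78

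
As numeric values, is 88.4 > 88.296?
True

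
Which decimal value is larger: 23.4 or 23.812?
23.812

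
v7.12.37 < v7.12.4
False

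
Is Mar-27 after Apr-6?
No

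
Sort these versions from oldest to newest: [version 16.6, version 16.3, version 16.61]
[version 16.3, version 16.6, version 16.61]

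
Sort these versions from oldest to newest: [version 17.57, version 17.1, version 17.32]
[version 17.1, version 17.32, version 17.57]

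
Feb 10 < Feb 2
False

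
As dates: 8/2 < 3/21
False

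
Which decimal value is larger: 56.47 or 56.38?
56.47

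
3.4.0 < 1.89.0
False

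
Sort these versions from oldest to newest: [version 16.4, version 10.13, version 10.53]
[version 10.13, version 10.53, version 16.4]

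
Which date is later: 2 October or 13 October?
13 October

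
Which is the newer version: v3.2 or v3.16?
v3.16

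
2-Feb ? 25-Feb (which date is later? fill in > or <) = <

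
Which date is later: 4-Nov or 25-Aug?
4-Nov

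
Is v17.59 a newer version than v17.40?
Yes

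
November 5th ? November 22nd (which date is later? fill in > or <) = <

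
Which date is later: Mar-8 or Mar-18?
Mar-18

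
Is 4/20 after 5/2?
No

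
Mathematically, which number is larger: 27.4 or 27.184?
27.4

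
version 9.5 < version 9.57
True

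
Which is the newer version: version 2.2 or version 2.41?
version 2.41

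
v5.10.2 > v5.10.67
False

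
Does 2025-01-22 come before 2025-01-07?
No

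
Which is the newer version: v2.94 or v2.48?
v2.94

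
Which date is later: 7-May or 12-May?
12-May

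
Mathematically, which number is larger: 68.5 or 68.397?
68.5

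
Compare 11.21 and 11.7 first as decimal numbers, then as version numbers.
As decimals: 11.21 < 11.7. As versions: v11.21 > v11.7 (minor version 21 > 7).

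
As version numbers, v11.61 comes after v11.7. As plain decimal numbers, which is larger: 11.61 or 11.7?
11.7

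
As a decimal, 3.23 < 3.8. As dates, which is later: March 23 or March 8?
March 23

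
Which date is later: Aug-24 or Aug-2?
Aug-24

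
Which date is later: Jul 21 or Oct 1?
Oct 1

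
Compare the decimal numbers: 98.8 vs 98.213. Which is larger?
98.8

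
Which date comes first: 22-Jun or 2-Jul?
22-Jun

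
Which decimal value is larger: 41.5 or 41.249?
41.5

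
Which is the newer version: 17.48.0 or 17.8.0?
17.48.0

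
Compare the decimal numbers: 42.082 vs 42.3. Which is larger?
42.3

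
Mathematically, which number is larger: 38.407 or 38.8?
38.8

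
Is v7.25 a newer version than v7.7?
Yes. Version numbers are compared segment by segment as integers, not as decimals: minor version 25 > 7, so v7.25 > v7.7 (even though the decimal 7.25 < 7.7).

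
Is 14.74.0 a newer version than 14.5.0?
Yes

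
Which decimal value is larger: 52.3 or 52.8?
52.8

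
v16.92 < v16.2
False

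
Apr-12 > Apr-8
True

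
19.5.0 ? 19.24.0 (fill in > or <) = <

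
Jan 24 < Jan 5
False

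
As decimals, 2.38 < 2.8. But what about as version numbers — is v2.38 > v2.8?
True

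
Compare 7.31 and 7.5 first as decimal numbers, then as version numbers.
As decimals: 7.31 < 7.5. As versions: v7.31 > v7.5 (minor version 31 > 5).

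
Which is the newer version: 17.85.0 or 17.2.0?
17.85.0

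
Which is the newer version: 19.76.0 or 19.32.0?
19.76.0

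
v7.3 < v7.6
True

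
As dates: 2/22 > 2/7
True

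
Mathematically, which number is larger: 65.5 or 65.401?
65.5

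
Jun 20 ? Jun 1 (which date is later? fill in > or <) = >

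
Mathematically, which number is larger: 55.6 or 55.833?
55.833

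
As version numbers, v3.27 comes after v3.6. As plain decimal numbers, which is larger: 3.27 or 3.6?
3.6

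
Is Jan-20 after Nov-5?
No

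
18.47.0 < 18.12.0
False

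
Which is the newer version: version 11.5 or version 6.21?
version 11.5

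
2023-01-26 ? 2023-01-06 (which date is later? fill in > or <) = >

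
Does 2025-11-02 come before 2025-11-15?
Yes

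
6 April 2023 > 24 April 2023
False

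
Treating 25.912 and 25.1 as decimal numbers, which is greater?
25.912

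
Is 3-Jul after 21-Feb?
Yes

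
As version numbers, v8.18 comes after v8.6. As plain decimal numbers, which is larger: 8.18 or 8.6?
8.6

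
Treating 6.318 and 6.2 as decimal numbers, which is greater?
6.318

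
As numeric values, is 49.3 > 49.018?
True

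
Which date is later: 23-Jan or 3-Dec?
3-Dec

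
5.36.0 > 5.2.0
True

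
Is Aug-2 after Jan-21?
Yes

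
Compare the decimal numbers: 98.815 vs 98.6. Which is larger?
98.815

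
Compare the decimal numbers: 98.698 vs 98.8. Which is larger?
98.8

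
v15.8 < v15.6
False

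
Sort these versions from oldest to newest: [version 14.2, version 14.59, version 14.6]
[version 14.2, version 14.6, version 14.59]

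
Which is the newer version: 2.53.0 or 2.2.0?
2.53.0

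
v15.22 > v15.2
True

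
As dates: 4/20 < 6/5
True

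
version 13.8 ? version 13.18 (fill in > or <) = <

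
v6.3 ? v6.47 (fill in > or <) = <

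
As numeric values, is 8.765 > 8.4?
True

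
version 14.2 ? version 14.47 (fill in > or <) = <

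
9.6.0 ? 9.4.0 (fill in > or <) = >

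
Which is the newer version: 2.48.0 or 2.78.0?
2.78.0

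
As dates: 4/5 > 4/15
False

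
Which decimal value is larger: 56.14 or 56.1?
56.14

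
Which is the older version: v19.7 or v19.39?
v19.7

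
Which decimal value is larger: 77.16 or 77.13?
77.16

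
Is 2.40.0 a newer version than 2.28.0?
Yes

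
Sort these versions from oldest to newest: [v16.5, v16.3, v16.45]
[v16.3, v16.5, v16.45]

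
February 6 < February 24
True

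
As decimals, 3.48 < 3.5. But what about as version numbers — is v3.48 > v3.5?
True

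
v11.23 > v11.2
True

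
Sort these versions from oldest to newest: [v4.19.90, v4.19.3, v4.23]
[v4.19.3, v4.19.90, v4.23]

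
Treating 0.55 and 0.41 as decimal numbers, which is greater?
0.55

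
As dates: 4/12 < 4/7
False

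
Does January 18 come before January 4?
No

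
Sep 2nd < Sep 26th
True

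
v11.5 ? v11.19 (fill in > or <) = <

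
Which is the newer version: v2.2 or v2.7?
v2.7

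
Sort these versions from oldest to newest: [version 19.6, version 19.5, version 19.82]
[version 19.5, version 19.6, version 19.82]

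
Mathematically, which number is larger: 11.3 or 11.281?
11.3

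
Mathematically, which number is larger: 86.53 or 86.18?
86.53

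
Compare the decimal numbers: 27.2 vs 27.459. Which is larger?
27.459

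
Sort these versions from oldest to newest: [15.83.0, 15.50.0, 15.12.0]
[15.12.0, 15.50.0, 15.83.0]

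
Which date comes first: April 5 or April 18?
April 5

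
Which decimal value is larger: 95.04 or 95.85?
95.85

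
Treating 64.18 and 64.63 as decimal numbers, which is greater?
64.63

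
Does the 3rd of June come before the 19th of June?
Yes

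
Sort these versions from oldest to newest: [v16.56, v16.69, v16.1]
[v16.1, v16.56, v16.69]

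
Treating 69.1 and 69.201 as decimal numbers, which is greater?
69.201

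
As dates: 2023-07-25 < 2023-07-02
False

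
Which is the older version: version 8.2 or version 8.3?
version 8.2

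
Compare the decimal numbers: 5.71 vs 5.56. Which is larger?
5.71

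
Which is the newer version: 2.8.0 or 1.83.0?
2.8.0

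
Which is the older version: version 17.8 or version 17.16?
version 17.8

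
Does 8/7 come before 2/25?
No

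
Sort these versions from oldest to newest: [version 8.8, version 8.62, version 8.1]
[version 8.1, version 8.8, version 8.62]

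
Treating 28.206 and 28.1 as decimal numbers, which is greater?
28.206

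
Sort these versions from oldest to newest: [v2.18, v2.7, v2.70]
[v2.7, v2.18, v2.70]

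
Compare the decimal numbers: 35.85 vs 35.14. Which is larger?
35.85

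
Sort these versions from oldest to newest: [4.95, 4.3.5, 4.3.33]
[4.3.5, 4.3.33, 4.95]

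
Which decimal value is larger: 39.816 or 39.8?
39.816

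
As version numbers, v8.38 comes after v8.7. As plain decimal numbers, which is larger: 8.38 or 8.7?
8.7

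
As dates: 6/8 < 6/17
True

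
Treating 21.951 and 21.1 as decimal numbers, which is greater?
21.951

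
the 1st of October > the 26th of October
False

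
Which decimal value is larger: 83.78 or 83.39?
83.78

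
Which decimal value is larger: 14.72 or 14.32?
14.72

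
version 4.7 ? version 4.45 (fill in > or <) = <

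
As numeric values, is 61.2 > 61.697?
False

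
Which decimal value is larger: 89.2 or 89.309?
89.309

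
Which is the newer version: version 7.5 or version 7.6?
version 7.6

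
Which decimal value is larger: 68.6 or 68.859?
68.859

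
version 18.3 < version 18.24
True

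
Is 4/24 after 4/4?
Yes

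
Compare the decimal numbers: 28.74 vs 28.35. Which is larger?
28.74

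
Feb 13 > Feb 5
True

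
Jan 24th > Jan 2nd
True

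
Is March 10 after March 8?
Yes. Day 10 comes after day 8 in March — this is a date comparison, not a decimal one (the decimal 3.10 would be smaller than 3.8).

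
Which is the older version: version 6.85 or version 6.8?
version 6.8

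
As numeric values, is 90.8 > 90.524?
True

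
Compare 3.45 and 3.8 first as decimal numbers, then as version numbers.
As decimals: 3.45 < 3.8. As versions: v3.45 > v3.8 (minor version 45 > 8).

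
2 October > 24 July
True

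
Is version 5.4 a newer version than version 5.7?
No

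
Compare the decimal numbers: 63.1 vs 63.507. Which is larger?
63.507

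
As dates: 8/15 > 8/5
True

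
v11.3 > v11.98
False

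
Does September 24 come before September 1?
No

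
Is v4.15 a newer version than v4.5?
Yes. Version numbers are compared segment by segment as integers, not as decimals: minor version 15 > 5, so v4.15 > v4.5 (even though the decimal 4.15 < 4.5).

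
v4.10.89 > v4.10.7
True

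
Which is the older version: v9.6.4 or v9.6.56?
v9.6.4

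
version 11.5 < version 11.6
True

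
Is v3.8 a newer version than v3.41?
No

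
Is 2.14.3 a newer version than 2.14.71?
No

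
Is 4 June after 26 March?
Yes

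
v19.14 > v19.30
False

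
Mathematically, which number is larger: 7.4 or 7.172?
7.4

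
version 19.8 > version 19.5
True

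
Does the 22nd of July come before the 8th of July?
No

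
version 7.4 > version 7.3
True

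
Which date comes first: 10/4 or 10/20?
10/4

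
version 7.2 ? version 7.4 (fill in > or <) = <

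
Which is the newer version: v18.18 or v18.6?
v18.18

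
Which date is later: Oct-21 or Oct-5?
Oct-21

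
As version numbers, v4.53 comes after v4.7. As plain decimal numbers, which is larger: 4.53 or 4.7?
4.7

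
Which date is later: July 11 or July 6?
July 11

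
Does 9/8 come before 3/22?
No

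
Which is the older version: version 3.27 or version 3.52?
version 3.27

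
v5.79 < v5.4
False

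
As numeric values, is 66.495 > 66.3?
True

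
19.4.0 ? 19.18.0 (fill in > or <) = <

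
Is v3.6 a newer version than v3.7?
No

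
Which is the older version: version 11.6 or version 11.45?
version 11.6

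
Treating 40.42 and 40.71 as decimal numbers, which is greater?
40.71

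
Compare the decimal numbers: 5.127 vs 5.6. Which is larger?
5.6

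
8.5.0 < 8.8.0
True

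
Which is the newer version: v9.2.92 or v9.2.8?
v9.2.92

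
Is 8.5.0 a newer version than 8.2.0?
Yes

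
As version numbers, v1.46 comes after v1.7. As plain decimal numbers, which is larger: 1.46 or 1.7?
1.7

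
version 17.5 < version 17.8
True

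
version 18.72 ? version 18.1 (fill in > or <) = >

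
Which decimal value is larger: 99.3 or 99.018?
99.3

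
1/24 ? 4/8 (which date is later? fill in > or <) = <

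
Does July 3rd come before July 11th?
Yes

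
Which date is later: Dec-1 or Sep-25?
Dec-1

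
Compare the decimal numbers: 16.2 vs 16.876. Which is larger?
16.876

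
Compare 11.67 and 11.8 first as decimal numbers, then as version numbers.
As decimals: 11.67 < 11.8. As versions: v11.67 > v11.8 (minor version 67 > 8).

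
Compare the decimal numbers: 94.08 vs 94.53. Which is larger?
94.53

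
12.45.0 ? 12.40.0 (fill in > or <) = >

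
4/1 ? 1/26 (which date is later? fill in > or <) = >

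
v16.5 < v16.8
True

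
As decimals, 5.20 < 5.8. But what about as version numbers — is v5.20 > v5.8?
True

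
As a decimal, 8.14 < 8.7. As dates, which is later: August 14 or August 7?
August 14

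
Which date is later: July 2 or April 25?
July 2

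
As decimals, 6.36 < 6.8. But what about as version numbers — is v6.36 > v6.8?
True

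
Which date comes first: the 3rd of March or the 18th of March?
the 3rd of March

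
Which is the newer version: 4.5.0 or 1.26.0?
4.5.0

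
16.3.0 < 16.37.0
True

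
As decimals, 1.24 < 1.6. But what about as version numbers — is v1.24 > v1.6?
True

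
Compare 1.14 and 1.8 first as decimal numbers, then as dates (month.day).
As decimals: 1.14 < 1.8. As dates: 1/14 is later than 1/8 (day 14 > day 8).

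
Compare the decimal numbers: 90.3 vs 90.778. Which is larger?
90.778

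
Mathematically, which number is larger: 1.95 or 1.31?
1.95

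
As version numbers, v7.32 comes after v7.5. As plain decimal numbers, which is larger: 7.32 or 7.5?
7.5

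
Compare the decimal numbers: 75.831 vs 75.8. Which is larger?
75.831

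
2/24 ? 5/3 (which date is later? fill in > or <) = <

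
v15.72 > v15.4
True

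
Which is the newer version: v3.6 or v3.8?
v3.8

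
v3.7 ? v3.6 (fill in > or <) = >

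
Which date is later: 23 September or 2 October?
2 October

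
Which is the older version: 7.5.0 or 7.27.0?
7.5.0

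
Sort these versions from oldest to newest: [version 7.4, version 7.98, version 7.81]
[version 7.4, version 7.81, version 7.98]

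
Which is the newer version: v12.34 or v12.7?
v12.34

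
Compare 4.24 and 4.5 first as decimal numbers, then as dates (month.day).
As decimals: 4.24 < 4.5. As dates: 4/24 is later than 4/5 (day 24 > day 5).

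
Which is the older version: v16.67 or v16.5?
v16.5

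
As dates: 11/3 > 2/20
True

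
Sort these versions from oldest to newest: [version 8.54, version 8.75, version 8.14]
[version 8.14, version 8.54, version 8.75]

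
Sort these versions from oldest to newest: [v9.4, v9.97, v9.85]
[v9.4, v9.85, v9.97]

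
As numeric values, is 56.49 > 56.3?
True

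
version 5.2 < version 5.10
True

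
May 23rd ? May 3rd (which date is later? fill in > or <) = >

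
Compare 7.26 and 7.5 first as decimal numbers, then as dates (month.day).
As decimals: 7.26 < 7.5. As dates: 7/26 is later than 7/5 (day 26 > day 5).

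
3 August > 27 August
False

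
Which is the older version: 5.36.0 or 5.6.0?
5.6.0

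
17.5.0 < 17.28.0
True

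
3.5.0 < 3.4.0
False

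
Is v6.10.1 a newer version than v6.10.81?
No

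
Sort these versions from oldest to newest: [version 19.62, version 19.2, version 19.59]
[version 19.2, version 19.59, version 19.62]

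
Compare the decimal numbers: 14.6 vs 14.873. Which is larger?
14.873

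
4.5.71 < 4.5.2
False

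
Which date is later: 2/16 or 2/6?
2/16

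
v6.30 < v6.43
True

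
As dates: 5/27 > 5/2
True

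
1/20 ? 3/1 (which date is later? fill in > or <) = <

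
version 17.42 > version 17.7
True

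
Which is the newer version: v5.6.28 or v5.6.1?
v5.6.28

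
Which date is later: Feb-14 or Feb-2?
Feb-14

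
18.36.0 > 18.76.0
False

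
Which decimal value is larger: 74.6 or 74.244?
74.6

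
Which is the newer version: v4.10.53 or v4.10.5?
v4.10.53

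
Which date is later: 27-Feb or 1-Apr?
1-Apr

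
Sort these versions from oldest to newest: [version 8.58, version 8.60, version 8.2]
[version 8.2, version 8.58, version 8.60]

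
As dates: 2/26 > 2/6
True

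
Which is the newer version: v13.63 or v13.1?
v13.63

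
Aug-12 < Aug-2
False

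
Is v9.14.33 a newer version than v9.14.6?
Yes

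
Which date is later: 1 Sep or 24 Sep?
24 Sep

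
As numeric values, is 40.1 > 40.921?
False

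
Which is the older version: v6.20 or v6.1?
v6.1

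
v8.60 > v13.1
False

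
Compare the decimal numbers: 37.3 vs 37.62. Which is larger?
37.62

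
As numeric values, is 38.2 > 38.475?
False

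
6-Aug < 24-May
False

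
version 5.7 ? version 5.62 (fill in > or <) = <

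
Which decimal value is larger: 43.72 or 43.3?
43.72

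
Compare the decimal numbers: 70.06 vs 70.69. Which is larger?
70.69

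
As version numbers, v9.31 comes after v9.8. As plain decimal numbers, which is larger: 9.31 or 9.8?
9.8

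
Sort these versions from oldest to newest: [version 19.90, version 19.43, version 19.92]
[version 19.43, version 19.90, version 19.92]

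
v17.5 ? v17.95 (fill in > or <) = <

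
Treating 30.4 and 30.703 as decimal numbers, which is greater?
30.703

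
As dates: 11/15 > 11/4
True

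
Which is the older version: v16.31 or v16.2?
v16.2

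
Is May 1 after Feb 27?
Yes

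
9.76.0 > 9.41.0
True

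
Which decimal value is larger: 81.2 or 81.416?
81.416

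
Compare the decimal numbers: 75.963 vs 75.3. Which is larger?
75.963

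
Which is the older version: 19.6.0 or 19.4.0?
19.4.0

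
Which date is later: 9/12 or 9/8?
9/12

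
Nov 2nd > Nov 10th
False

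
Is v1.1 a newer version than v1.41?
No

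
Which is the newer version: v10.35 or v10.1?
v10.35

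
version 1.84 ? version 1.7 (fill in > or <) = >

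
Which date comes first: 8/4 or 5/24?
5/24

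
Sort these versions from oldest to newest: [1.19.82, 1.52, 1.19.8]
[1.19.8, 1.19.82, 1.52]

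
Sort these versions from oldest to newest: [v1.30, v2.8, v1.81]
[v1.30, v1.81, v2.8]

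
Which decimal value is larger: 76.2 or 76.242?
76.242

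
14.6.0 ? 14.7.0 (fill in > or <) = <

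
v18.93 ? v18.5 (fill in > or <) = >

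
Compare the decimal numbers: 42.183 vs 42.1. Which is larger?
42.183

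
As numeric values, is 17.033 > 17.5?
False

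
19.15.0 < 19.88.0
True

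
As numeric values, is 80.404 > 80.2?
True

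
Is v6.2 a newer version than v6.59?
No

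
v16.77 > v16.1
True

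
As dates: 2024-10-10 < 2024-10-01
False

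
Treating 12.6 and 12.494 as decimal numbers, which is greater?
12.6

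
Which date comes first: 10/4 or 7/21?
7/21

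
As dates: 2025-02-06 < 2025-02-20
True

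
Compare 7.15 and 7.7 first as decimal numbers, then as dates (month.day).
As decimals: 7.15 < 7.7. As dates: 7/15 is later than 7/7 (day 15 > day 7).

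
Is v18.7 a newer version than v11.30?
Yes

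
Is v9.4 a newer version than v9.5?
No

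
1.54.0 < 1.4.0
False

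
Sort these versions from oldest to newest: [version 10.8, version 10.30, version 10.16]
[version 10.8, version 10.16, version 10.30]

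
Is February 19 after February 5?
Yes. Day 19 comes after day 5 in February — this is a date comparison, not a decimal one (the decimal 2.19 would be smaller than 2.5).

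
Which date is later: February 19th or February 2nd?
February 19th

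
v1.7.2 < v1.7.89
True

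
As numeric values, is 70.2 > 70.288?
False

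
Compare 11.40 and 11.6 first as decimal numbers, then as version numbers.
As decimals: 11.40 < 11.6. As versions: v11.40 > v11.6 (minor version 40 > 6).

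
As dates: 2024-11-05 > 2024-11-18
False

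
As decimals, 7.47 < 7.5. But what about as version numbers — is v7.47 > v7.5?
True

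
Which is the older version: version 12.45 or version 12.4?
version 12.4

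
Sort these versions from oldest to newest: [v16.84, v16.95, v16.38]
[v16.38, v16.84, v16.95]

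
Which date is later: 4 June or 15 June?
15 June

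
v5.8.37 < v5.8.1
False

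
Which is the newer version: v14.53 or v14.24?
v14.53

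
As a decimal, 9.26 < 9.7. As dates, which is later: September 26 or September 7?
September 26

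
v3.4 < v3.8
True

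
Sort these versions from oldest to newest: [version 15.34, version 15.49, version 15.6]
[version 15.6, version 15.34, version 15.49]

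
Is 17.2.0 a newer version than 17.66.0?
No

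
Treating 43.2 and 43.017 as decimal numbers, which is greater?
43.2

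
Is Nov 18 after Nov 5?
Yes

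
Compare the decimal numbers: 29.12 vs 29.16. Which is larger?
29.16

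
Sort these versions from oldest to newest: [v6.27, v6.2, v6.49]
[v6.2, v6.27, v6.49]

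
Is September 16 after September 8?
Yes. Day 16 comes after day 8 in September — this is a date comparison, not a decimal one (the decimal 9.16 would be smaller than 9.8).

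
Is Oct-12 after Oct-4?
Yes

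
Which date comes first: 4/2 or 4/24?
4/2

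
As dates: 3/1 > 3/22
False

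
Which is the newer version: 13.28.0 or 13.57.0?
13.57.0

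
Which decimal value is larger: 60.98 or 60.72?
60.98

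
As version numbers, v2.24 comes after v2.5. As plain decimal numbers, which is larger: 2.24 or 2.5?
2.5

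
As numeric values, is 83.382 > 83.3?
True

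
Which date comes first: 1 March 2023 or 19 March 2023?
1 March 2023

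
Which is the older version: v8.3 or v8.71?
v8.3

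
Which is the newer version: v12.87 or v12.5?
v12.87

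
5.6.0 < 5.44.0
True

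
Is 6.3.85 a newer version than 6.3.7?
Yes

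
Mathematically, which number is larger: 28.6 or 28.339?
28.6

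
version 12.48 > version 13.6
False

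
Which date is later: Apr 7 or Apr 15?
Apr 15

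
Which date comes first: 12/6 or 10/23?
10/23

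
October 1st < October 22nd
True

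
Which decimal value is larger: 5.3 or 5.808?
5.808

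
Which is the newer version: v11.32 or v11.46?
v11.46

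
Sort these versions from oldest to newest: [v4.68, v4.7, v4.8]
[v4.7, v4.8, v4.68]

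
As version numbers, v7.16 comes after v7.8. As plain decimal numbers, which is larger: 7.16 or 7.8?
7.8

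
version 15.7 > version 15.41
False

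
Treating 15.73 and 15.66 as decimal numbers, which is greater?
15.73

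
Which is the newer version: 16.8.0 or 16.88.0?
16.88.0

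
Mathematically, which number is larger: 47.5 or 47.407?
47.5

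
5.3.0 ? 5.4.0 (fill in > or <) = <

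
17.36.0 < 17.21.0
False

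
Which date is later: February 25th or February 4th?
February 25th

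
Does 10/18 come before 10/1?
No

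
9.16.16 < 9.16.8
False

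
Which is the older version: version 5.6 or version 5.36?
version 5.6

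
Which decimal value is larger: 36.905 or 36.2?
36.905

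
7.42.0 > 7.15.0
True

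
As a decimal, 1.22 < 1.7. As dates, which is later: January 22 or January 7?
January 22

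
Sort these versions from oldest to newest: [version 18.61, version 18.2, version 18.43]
[version 18.2, version 18.43, version 18.61]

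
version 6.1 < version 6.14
True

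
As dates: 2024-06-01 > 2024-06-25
False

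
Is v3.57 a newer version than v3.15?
Yes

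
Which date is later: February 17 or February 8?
February 17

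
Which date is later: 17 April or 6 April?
17 April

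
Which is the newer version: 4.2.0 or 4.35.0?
4.35.0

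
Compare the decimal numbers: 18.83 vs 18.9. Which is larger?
18.9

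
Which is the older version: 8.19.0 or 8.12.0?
8.12.0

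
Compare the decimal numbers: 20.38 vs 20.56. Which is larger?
20.56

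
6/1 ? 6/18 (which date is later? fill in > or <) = <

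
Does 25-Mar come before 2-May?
Yes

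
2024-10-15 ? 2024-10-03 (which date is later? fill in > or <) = >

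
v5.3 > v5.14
False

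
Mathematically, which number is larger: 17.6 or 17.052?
17.6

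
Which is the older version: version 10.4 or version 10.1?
version 10.1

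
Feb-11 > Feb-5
True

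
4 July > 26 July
False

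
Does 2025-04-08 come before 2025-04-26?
Yes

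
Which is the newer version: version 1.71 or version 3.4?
version 3.4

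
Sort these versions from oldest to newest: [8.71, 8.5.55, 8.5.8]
[8.5.8, 8.5.55, 8.71]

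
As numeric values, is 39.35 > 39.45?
False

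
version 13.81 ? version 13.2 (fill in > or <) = >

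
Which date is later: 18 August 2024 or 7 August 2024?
18 August 2024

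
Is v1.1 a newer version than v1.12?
No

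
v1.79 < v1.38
False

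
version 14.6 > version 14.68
False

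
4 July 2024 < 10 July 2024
True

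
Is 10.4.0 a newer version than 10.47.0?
No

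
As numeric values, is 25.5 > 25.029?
True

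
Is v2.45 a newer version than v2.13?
Yes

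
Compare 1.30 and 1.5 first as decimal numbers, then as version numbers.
As decimals: 1.30 < 1.5. As versions: v1.30 > v1.5 (minor version 30 > 5).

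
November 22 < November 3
False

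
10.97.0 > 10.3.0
True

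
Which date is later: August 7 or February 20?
August 7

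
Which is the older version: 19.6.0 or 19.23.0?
19.6.0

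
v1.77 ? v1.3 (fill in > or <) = >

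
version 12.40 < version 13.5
True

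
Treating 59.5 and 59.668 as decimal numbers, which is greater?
59.668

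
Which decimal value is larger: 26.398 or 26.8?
26.8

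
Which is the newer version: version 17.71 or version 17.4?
version 17.71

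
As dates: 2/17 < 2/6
False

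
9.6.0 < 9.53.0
True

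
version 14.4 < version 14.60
True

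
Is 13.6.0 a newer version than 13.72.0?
No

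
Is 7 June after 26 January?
Yes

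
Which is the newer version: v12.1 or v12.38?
v12.38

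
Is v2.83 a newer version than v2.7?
Yes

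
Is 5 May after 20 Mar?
Yes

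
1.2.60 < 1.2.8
False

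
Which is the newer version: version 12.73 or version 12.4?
version 12.73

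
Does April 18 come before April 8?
No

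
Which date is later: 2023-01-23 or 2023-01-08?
2023-01-23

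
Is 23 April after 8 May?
No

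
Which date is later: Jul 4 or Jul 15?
Jul 15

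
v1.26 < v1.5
False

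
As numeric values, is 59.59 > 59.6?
False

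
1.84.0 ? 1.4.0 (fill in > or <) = >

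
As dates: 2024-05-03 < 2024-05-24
True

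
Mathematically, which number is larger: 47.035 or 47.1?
47.1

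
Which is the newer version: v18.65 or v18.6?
v18.65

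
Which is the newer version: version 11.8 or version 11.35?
version 11.35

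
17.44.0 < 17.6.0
False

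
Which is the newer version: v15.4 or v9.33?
v15.4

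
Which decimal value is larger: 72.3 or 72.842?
72.842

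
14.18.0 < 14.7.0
False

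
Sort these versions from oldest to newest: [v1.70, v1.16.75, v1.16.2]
[v1.16.2, v1.16.75, v1.70]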